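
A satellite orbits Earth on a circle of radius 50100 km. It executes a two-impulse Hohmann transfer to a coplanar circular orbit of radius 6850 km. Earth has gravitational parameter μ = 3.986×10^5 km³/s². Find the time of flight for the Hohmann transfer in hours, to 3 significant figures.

Transfer-ellipse semi-major axis a_t = (r₁ + r₂)/2 = (50100 + 6850)/2 = 28475 km.
Half the transfer-orbit period gives t = π√(a_t³/μ) = 23910 s.
Converting: 23910 s ÷ 3600 s/hour = 6.64 hours.

t = 6.64 hours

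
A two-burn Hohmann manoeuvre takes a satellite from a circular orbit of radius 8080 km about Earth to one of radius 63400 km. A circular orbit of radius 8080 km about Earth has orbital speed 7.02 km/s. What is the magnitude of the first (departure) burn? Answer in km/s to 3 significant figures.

Δv₁ = 2.33 km/s

From the circular-orbit relation v² = μ/r at r = 8080 km: μ = v²r = (7.02)² × 8080 = 3.98186×10^5 km³/s².
The Hohmann ellipse has a_t = (r₁ + r₂)/2 = 35740 km.
Circular speed at r = 8080 km: v_c = √(μ/r) = 7.020 km/s.
Vis-viva on the transfer ellipse at r = 8080 km gives v_t = √[μ(2/r − 1/a_t)] = 9.350 km/s.
Δv₁ = |v_t − v_c| = |9.350 − 7.020| = 2.330 km/s.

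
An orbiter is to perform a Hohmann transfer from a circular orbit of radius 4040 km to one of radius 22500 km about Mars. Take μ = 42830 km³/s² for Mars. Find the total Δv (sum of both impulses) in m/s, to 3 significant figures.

Semi-major axis of the transfer orbit: a_t = (4040 + 22500)/2 = 13270 km.
Circular speed at r₁: v₁ = √(μ/r₁) = √(42830/4040) = 3.2560 km/s.
Transfer-orbit speed at r₁ (v² = μ(2/r − 1/a)): v_p = √[μ(2/r₁ − 1/a_t)] = 4.2397 km/s.
First burn Δv₁ = |v_p − v₁| = 0.9837 km/s.
Circular speed at r₂: v₂ = √(μ/r₂) = 1.3797 km/s.
Transfer-orbit speed at r₂: v_a = √[μ(2/r₂ − 1/a_t)] = 0.76127 km/s.
Second burn Δv₂ = |v₂ − v_a| = 0.6184 km/s.
Total Δv = Δv₁ + Δv₂ = 1.602 km/s.

Δv = 1600 m/s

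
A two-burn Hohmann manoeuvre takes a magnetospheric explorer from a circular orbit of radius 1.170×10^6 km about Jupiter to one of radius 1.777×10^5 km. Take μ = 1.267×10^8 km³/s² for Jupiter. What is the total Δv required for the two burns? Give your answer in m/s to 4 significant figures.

Δv = 13550 m/s

Semi-major axis of the transfer orbit: a_t = (1.170×10^6 + 1.777×10^5)/2 = 6.7385×10^5 km.
Circular speed at r₁: v₁ = √(μ/r₁) = √(1.267×10^8/1.170×10^6) = 10.4063 km/s.
Transfer-orbit speed at r₁ (vis-viva equation): v_a = √[μ(2/r₁ − 1/a_t)] = 5.34389 km/s.
First burn Δv₁ = |v_a − v₁| = 5.0624 km/s.
At r₂, v₂ = √(μ/r₂) = 26.70205 km/s.
Transfer-orbit speed at r₂: v_p = √[μ(2/r₂ − 1/a_t)] = 35.18487 km/s.
Second burn Δv₂ = |v₂ − v_p| = 8.4828 km/s.
Δv = Δv₁ + Δv₂ = 5.0624 + 8.4828 = 13.55 km/s.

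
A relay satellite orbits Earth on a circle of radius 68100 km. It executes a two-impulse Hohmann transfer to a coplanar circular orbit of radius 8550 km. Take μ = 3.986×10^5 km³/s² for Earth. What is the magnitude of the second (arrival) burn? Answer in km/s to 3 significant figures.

The Hohmann ellipse has a_t = (r₁ + r₂)/2 = 38325 km.
On the circular orbit at r = 8550 km, v_c = √(μ/r) = 6.828 km/s.
Vis-viva on the transfer ellipse at r = 8550 km gives v_t = √[μ(2/r − 1/a_t)] = 9.102 km/s.
Δv₂ = |v_t − v_c| = |9.102 − 6.828| = 2.274 km/s.

Δv₂ = 2.27 km/s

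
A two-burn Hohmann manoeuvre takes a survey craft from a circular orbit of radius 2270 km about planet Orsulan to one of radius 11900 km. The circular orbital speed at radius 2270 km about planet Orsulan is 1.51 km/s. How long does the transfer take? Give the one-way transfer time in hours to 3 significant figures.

From the circular-orbit relation v² = μ/r at r = 2270 km: μ = v²r = (1.51)² × 2270 = 5175.83 km³/s².
Transfer-ellipse semi-major axis a_t = (r₁ + r₂)/2 = (2270 + 11900)/2 = 7085 km.
Half the transfer-orbit period gives t = π√(a_t³/μ) = 26040 s.
Converting: 26040 s ÷ 3600 s/hour = 7.23 hours.

t = 7.23 hours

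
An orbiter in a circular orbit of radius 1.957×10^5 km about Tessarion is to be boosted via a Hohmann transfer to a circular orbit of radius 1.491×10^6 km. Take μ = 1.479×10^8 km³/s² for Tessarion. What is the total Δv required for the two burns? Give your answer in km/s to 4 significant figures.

Δv = 14.22 km/s

Semi-major axis of the transfer orbit: a_t = (1.957×10^5 + 1.491×10^6)/2 = 8.4335×10^5 km.
Circular speed at r₁: v₁ = √(μ/r₁) = √(1.479×10^8/1.957×10^5) = 27.491 km/s.
On the transfer ellipse at r₁, v² = μ(2/r − 1/a) gives v_p = √[μ(2/r₁ − 1/a_t)] = 36.553 km/s.
First burn Δv₁ = |v_p − v₁| = 9.062 km/s.
Circular speed at r₂: v₂ = √(μ/r₂) = 9.960 km/s.
Transfer-orbit speed at r₂: v_a = √[μ(2/r₂ − 1/a_t)] = 4.798 km/s.
Second burn Δv₂ = |v₂ − v_a| = 5.162 km/s.
Total Δv = Δv₁ + Δv₂ = 14.22 km/s.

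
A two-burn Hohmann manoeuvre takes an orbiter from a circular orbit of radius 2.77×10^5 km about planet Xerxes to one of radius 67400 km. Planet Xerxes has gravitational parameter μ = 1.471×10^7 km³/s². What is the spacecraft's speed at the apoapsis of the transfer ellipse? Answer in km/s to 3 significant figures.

v = 4.56 km/s

Semi-major axis of the transfer orbit: a_t = (2.770×10^5 + 67400)/2 = 1.722×10^5 km.
At apoapsis, r = 2.770×10^5 km.
Vis-viva: v = √[μ(2/r − 1/a_t)] = √[1.471×10^7 × (2/2.770×10^5 − 1/1.722×10^5)] = 4.559 km/s.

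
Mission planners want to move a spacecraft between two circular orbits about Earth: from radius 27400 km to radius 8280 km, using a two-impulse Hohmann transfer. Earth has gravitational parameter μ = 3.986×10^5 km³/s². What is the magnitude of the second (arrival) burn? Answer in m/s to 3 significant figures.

Δv₂ = 1660 m/s

Semi-major axis of the transfer orbit: a_t = (27400 + 8280)/2 = 17840 km.
Circular speed at r = 8280 km: v_c = √(μ/r) = 6.9383 km/s.
Vis-viva on the transfer ellipse at r = 8280 km gives v_t = √[μ(2/r − 1/a_t)] = 8.5987 km/s.
Δv₂ = |v_t − v_c| = |8.5987 − 6.9383| = 1.660 km/s.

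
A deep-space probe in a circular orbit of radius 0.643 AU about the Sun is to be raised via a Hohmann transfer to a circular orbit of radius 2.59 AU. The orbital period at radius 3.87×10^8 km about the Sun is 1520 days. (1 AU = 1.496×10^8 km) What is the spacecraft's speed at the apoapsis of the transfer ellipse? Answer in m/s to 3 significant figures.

From Kepler's third law T² = 4π²r³/μ at r = 3.87×10^8 km, T = 1520 days = 1520 × 86400 s = 1.31328×10^8 s: μ = 4π²r³/T² = 1.32672×10^11 km³/s².
In km: r₁ = 0.643 × 1.496×10^8 = 9.61928×10^7 km; r₂ = 2.59 × 1.496×10^8 = 3.87464×10^8 km.
Transfer-ellipse semi-major axis a_t = (r₁ + r₂)/2 = (9.61928×10^7 + 3.87464×10^8)/2 = 2.418284×10^8 km.
At apoapsis, r = 3.87464×10^8 km.
Applying v² = μ(2/r − 1/a_t): v = 11.67 km/s.

v = 11700 m/s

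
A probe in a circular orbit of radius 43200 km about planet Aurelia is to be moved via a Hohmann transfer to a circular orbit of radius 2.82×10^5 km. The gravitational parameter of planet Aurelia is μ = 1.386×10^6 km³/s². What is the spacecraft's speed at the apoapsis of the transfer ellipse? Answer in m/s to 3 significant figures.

v = 1140 m/s

Semi-major axis of the transfer orbit: a_t = (43200 + 2.820×10^5)/2 = 1.626×10^5 km.
At apoapsis, r = 2.820×10^5 km.
Applying v² = μ(2/r − 1/a_t): v = 1.143 km/s.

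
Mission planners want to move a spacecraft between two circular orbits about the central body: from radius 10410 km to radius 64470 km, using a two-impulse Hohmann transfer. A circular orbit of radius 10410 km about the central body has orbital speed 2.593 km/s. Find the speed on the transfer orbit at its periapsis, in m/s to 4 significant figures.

From the circular-orbit relation v² = μ/r at r = 10410 km: μ = v²r = (2.593)² × 10410 = 69993.2 km³/s².
The Hohmann ellipse has a_t = (r₁ + r₂)/2 = 37440 km.
The periapsis of the transfer ellipse is at r = 10410 km.
Vis-viva: v = √[μ(2/r − 1/a_t)] = √[69993.2 × (2/10410 − 1/37440)] = 3.403 km/s.

v = 3403 m/s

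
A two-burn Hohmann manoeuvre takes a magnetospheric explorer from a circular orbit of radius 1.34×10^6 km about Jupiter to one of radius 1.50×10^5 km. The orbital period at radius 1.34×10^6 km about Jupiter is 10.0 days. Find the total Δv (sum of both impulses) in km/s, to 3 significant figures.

From Kepler's third law T² = 4π²r³/μ at r = 1.34×10^6 km, T = 10.0 days = 10.0 × 86400 s = 8.640×10^5 s: μ = 4π²r³/T² = 1.27247×10^8 km³/s².
Transfer-ellipse semi-major axis a_t = (r₁ + r₂)/2 = (1.340×10^6 + 1.500×10^5)/2 = 7.450×10^5 km.
Circular speed at r₁: v₁ = √(μ/r₁) = √(1.27247×10^8/1.340×10^6) = 9.745 km/s.
On the transfer ellipse at r₁, vis-viva equation gives v_a = √[μ(2/r₁ − 1/a_t)] = 4.373 km/s.
First burn Δv₁ = |v_a − v₁| = 5.372 km/s.
At r₂, v₂ = √(μ/r₂) = 29.126 km/s.
Transfer-orbit speed at r₂: v_p = √[μ(2/r₂ − 1/a_t)] = 39.062 km/s.
Second burn Δv₂ = |v₂ − v_p| = 9.936 km/s.
Total Δv = Δv₁ + Δv₂ = 15.31 km/s.

Δv = 15.3 km/s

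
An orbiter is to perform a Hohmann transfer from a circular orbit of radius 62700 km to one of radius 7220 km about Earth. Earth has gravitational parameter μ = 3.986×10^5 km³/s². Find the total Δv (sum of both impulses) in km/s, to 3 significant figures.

The Hohmann ellipse has a_t = (r₁ + r₂)/2 = 34960 km.
At r₁ the circular-orbit speed is v₁ = √(μ/r₁) = 2.5214 km/s.
Transfer-orbit speed at r₁ (v² = μ(2/r − 1/a)): v_a = √[μ(2/r₁ − 1/a_t)] = 1.1458 km/s.
First burn Δv₁ = |v_a − v₁| = 1.376 km/s.
At r₂, v₂ = √(μ/r₂) = 7.4302 km/s.
Transfer-orbit speed at r₂: v_p = √[μ(2/r₂ − 1/a_t)] = 9.9506 km/s.
Second burn Δv₂ = |v₂ − v_p| = 2.520 km/s.
Δv = Δv₁ + Δv₂ = 1.376 + 2.520 = 3.896 km/s.

Δv = 3.90 km/s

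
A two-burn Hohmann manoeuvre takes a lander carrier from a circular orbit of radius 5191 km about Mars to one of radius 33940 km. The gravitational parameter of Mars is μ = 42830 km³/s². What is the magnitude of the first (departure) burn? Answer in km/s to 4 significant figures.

Δv₁ = 0.9108 km/s

Transfer-ellipse semi-major axis a_t = (r₁ + r₂)/2 = (5191 + 33940)/2 = 19565.5 km.
Circular speed at r = 5191 km: v_c = √(μ/r) = 2.8724 km/s.
Transfer-orbit speed at the same r (vis-viva, a = a_t): v_t = √[μ(2/r − 1/a_t)] = 3.7832 km/s.
Δv₁ = |v_t − v_c| = |3.7832 − 2.8724| = 0.9108 km/s.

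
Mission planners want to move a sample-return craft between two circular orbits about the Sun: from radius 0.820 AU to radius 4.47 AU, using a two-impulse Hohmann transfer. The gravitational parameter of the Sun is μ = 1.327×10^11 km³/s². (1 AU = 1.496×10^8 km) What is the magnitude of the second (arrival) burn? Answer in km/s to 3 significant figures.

In km: r₁ = 0.820 × 1.496×10^8 = 1.22672×10^8 km; r₂ = 4.47 × 1.496×10^8 = 6.68712×10^8 km.
Transfer-ellipse semi-major axis a_t = (r₁ + r₂)/2 = (1.22672×10^8 + 6.68712×10^8)/2 = 3.95692×10^8 km.
Circular speed at r = 6.68712×10^8 km: v_c = √(μ/r) = 14.0869 km/s.
Vis-viva on the transfer ellipse at r = 6.68712×10^8 km gives v_t = √[μ(2/r − 1/a_t)] = 7.84350 km/s.
Δv₂ = |v_t − v_c| = |7.84350 − 14.0869| = 6.243 km/s.

Δv₂ = 6.24 km/s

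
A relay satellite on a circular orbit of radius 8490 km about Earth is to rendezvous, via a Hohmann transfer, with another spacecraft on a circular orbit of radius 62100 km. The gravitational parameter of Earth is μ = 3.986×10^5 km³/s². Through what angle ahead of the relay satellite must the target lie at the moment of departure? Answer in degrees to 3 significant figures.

φ = 103°

Semi-major axis of the transfer orbit: a_t = (8490 + 62100)/2 = 35295 km.
The half-period of the transfer ellipse is t = π√(a_t³/μ) = 32995 s.
The target's mean motion on its circular orbit is ω₂ = √(μ/r₂³) = 4.0797×10^-5 rad/s.
Angle swept by the target during transfer: ω₂·t = 1.3461 rad = 77.13°.
The relay satellite traverses 180° on the transfer ellipse, so the target must lead by 180° − 77.13° = 103°.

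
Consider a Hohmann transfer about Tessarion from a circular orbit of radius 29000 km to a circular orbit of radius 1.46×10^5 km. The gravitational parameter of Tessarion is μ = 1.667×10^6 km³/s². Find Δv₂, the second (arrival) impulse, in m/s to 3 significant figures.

Transfer-ellipse semi-major axis a_t = (r₁ + r₂)/2 = (29000 + 1.460×10^5)/2 = 87500 km.
On the circular orbit at r = 1.460×10^5 km, v_c = √(μ/r) = 3.379 km/s.
Vis-viva on the transfer ellipse at r = 1.460×10^5 km gives v_t = √[μ(2/r − 1/a_t)] = 1.945 km/s.
Δv₂ = |v_t − v_c| = |1.945 − 3.379| = 1.434 km/s.

Δv₂ = 1430 m/s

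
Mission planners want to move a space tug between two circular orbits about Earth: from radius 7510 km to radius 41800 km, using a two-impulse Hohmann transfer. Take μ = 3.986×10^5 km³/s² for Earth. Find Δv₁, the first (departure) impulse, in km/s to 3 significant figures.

Semi-major axis of the transfer orbit: a_t = (7510 + 41800)/2 = 24655 km.
Circular speed at r = 7510 km: v_c = √(μ/r) = 7.285 km/s.
Vis-viva on the transfer ellipse at r = 7510 km gives v_t = √[μ(2/r − 1/a_t)] = 9.486 km/s.
Δv₁ = |v_t − v_c| = |9.486 − 7.285| = 2.201 km/s.

Δv₁ = 2.20 km/s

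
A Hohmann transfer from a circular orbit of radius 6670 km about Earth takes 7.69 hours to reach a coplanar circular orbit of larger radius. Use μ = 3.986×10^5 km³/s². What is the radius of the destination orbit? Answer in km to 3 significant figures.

r₂ = 56100 km

Transfer time t = 7.69 hours = 27684 s, and t = π√(a_t³/μ).
So a_t = (μ t²/π²)^(1/3) = (3.986×10^5 × (27684)² / π²)^(1/3) = 31398 km.
Since a_t = (r₁ + r₂)/2, r₂ = 2a_t − r₁ = 2×31398 − 6670 = 56126 km.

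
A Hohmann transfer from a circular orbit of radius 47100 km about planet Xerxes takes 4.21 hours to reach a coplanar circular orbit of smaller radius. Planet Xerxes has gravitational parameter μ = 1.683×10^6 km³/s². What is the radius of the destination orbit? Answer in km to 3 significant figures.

Transfer time t = 4.21 hours = 15156 s, and t = π√(a_t³/μ).
So a_t = (μ t²/π²)^(1/3) = (1.683×10^6 × (15156)² / π²)^(1/3) = 33961 km.
Since a_t = (r₁ + r₂)/2, r₂ = 2a_t − r₁ = 2×33961 − 47100 = 20822 km.

r₂ = 20800 km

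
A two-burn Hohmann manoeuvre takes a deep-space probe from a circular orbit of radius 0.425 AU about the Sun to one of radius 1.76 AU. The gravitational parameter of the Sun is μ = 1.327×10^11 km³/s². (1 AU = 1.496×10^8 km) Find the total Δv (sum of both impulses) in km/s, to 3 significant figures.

In km: r₁ = 0.425 × 1.496×10^8 = 6.358×10^7 km; r₂ = 1.76 × 1.496×10^8 = 2.63296×10^8 km.
The Hohmann ellipse has a_t = (r₁ + r₂)/2 = 1.63438×10^8 km.
Circular speed at r₁: v₁ = √(μ/r₁) = √(1.327×10^11/6.358×10^7) = 45.69 km/s.
On the transfer ellipse at r₁, vis-viva equation gives v_p = √[μ(2/r₁ − 1/a_t)] = 57.99 km/s.
First burn Δv₁ = |v_p − v₁| = 12.30 km/s.
Circular speed at r₂: v₂ = √(μ/r₂) = 22.450 km/s.
Transfer-orbit speed at r₂: v_a = √[μ(2/r₂ − 1/a_t)] = 14.002 km/s.
Second burn Δv₂ = |v₂ − v_a| = 8.448 km/s.
Δv = Δv₁ + Δv₂ = 12.30 + 8.448 = 20.75 km/s.

Δv = 20.7 km/s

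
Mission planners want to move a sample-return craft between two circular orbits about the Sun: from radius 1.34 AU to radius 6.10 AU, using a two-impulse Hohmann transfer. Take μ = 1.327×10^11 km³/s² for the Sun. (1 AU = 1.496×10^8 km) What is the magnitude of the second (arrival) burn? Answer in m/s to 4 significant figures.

Δv₂ = 4821 m/s

In km: r₁ = 1.34 × 1.496×10^8 = 2.00464×10^8 km; r₂ = 6.10 × 1.496×10^8 = 9.1256×10^8 km.
The Hohmann ellipse has a_t = (r₁ + r₂)/2 = 5.56512×10^8 km.
Circular speed at r = 9.1256×10^8 km: v_c = √(μ/r) = 12.0588 km/s.
Transfer-orbit speed at the same r (vis-viva, a = a_t): v_t = √[μ(2/r − 1/a_t)] = 7.23745 km/s.
Δv₂ = |v_t − v_c| = |7.23745 − 12.0588| = 4.821 km/s.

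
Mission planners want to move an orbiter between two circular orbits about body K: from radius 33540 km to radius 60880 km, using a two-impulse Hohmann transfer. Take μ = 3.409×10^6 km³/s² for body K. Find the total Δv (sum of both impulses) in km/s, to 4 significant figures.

Δv = 2.543 km/s

Transfer-ellipse semi-major axis a_t = (r₁ + r₂)/2 = (33540 + 60880)/2 = 47210 km.
At r₁ the circular-orbit speed is v₁ = √(μ/r₁) = 10.082 km/s.
On the transfer ellipse at r₁, vis-viva gives v_p = √[μ(2/r₁ − 1/a_t)] = 11.449 km/s.
First burn Δv₁ = |v_p − v₁| = 1.367 km/s.
Circular speed at r₂: v₂ = √(μ/r₂) = 7.483 km/s.
Transfer-orbit speed at r₂: v_a = √[μ(2/r₂ − 1/a_t)] = 6.307 km/s.
Second burn Δv₂ = |v₂ − v_a| = 1.176 km/s.
Δv = Δv₁ + Δv₂ = 1.367 + 1.176 = 2.543 km/s.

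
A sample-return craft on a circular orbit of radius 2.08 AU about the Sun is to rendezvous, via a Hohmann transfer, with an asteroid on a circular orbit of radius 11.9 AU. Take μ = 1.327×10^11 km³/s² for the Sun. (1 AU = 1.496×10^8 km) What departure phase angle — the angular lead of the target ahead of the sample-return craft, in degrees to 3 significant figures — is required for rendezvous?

φ = 99.0°

In km: r₁ = 2.08 × 1.496×10^8 = 3.11168×10^8 km; r₂ = 11.9 × 1.496×10^8 = 1.78024×10^9 km.
The Hohmann ellipse has a_t = (r₁ + r₂)/2 = 1.045704×10^9 km.
Transfer time t = π√(a_t³/μ) = 2.916×10^8 s.
Target angular speed ω₂ = √(μ/r₂³) = 4.850×10^-9 rad/s.
Angle swept by the target during transfer: ω₂·t = 1.4143 rad = 81.03°.
The sample-return craft traverses 180° on the transfer ellipse, so the target must lead by 180° − 81.03° = 99.0°.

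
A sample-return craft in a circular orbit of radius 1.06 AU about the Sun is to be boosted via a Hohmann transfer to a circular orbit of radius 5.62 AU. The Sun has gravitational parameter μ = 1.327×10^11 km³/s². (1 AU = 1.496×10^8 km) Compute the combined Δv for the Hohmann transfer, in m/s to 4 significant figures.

Δv = 14080 m/s

In km: r₁ = 1.06 × 1.496×10^8 = 1.58576×10^8 km; r₂ = 5.62 × 1.496×10^8 = 8.40752×10^8 km.
Transfer-ellipse semi-major axis a_t = (r₁ + r₂)/2 = (1.58576×10^8 + 8.40752×10^8)/2 = 4.99664×10^8 km.
Circular speed at r₁: v₁ = √(μ/r₁) = √(1.327×10^11/1.58576×10^8) = 28.928 km/s.
On the transfer ellipse at r₁, vis-viva gives v_p = √[μ(2/r₁ − 1/a_t)] = 37.524 km/s.
First burn Δv₁ = |v_p − v₁| = 8.596 km/s.
Circular speed at r₂: v₂ = √(μ/r₂) = 12.5632 km/s.
Transfer-orbit speed at r₂: v_a = √[μ(2/r₂ − 1/a_t)] = 7.07752 km/s.
Second burn Δv₂ = |v₂ − v_a| = 5.486 km/s.
Total Δv = Δv₁ + Δv₂ = 14.08 km/s.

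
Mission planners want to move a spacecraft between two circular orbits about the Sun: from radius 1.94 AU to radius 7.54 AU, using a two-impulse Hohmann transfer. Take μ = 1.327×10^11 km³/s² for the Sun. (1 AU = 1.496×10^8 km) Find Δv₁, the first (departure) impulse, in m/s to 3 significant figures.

Δv₁ = 5590 m/s

In km: r₁ = 1.94 × 1.496×10^8 = 2.90224×10^8 km; r₂ = 7.54 × 1.496×10^8 = 1.127984×10^9 km.
Semi-major axis of the transfer orbit: a_t = (2.90224×10^8 + 1.127984×10^9)/2 = 7.09104×10^8 km.
Circular speed at r = 2.90224×10^8 km: v_c = √(μ/r) = 21.383 km/s.
Vis-viva on the transfer ellipse at r = 2.90224×10^8 km gives v_t = √[μ(2/r − 1/a_t)] = 26.969 km/s.
Δv₁ = |v_t − v_c| = |26.969 − 21.383| = 5.586 km/s.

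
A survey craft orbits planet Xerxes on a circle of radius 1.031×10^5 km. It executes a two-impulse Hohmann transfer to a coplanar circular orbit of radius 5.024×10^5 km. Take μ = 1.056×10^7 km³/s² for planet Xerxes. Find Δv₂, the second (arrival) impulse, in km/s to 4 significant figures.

Δv₂ = 1.909 km/s

The Hohmann ellipse has a_t = (r₁ + r₂)/2 = 3.0275×10^5 km.
Circular speed at r = 5.024×10^5 km: v_c = √(μ/r) = 4.5847 km/s.
Vis-viva on the transfer ellipse at r = 5.024×10^5 km gives v_t = √[μ(2/r − 1/a_t)] = 2.6754 km/s.
Δv₂ = |v_t − v_c| = |2.6754 − 4.5847| = 1.909 km/s.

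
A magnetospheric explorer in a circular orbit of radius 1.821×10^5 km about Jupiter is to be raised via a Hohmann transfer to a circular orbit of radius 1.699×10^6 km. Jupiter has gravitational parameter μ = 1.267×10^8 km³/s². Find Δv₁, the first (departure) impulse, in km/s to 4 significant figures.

Semi-major axis of the transfer orbit: a_t = (1.821×10^5 + 1.699×10^6)/2 = 9.4055×10^5 km.
On the circular orbit at r = 1.821×10^5 km, v_c = √(μ/r) = 26.3775 km/s.
Transfer-orbit speed at the same r (vis-viva, a = a_t): v_t = √[μ(2/r − 1/a_t)] = 35.4519 km/s.
Δv₁ = |v_t − v_c| = |35.4519 − 26.3775| = 9.074 km/s.

Δv₁ = 9.074 km/s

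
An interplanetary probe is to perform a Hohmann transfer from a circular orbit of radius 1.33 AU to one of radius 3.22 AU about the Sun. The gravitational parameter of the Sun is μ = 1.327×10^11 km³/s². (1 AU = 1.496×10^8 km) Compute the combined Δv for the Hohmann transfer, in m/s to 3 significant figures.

Δv = 8810 m/s

In km: r₁ = 1.33 × 1.496×10^8 = 1.98968×10^8 km; r₂ = 3.22 × 1.496×10^8 = 4.81712×10^8 km.
Semi-major axis of the transfer orbit: a_t = (1.98968×10^8 + 4.81712×10^8)/2 = 3.4034×10^8 km.
Circular speed at r₁: v₁ = √(μ/r₁) = √(1.327×10^11/1.98968×10^8) = 25.825 km/s.
Transfer-orbit speed at r₁ (v² = μ(2/r − 1/a)): v_p = √[μ(2/r₁ − 1/a_t)] = 30.724 km/s.
First burn Δv₁ = |v_p − v₁| = 4.899 km/s.
At r₂, v₂ = √(μ/r₂) = 16.597 km/s.
Transfer-orbit speed at r₂: v_a = √[μ(2/r₂ − 1/a_t)] = 12.690 km/s.
Second burn Δv₂ = |v₂ − v_a| = 3.907 km/s.
Total Δv = Δv₁ + Δv₂ = 8.806 km/s.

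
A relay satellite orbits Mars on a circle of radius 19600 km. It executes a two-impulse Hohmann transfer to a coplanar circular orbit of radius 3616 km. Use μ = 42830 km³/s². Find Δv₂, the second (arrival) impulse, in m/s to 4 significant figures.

Transfer-ellipse semi-major axis a_t = (r₁ + r₂)/2 = (19600 + 3616)/2 = 11608 km.
Circular speed at r = 3616 km: v_c = √(μ/r) = 3.442 km/s.
Transfer-orbit speed at the same r (vis-viva, a = a_t): v_t = √[μ(2/r − 1/a_t)] = 4.472 km/s.
Δv₂ = |v_t − v_c| = |4.472 − 3.442| = 1.030 km/s.

Δv₂ = 1030 m/s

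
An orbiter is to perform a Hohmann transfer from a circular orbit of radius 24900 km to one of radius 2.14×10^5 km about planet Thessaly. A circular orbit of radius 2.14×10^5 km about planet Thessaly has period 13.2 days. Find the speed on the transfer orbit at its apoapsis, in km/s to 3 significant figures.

From Kepler's third law T² = 4π²r³/μ at r = 2.14×10^5 km, T = 13.2 days = 13.2 × 86400 s = 1.14048×10^6 s: μ = 4π²r³/T² = 2.97458×10^5 km³/s².
Transfer-ellipse semi-major axis a_t = (r₁ + r₂)/2 = (24900 + 2.140×10^5)/2 = 1.1945×10^5 km.
At apoapsis, r = 2.140×10^5 km.
Vis-viva: v = √[μ(2/r − 1/a_t)] = √[2.97458×10^5 × (2/2.140×10^5 − 1/1.1945×10^5)] = 0.5383 km/s.

v = 0.538 km/s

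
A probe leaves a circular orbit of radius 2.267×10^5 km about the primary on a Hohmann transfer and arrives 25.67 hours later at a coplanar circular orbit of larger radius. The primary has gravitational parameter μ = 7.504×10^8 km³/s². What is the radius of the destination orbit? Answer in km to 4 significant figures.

r₂ = 1.505×10^6 km

Transfer time t = 25.67 hours = 92412 s, and t = π√(a_t³/μ).
So a_t = (μ t²/π²)^(1/3) = (7.504×10^8 × (92412)² / π²)^(1/3) = 8.6593×10^5 km.
Since a_t = (r₁ + r₂)/2, r₂ = 2a_t − r₁ = 2×8.6593×10^5 − 2.267×10^5 = 1.50516×10^6 km.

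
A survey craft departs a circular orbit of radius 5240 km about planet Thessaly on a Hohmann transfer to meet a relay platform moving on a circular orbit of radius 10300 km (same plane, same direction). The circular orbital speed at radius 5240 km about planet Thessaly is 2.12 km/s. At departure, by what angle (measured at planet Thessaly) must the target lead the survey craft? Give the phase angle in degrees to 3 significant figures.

From the circular-orbit relation v² = μ/r at r = 5240 km: μ = v²r = (2.12)² × 5240 = 23550.7 km³/s².
Transfer-ellipse semi-major axis a_t = (r₁ + r₂)/2 = (5240 + 10300)/2 = 7770 km.
The half-period of the transfer ellipse is t = π√(a_t³/μ) = 14020 s.
Target angular speed ω₂ = √(μ/r₂³) = 1.468×10^-4 rad/s.
Angle swept by the target during transfer: ω₂·t = 2.058 rad = 117.9°.
Arrival is 180° from departure on the ellipse, so φ = 180° − 117.9° = 62.1°.

φ = 62.1°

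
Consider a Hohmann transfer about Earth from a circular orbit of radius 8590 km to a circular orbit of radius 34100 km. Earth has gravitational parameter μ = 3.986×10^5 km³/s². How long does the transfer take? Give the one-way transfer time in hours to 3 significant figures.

t = 4.31 hours

Transfer-ellipse semi-major axis a_t = (r₁ + r₂)/2 = (8590 + 34100)/2 = 21345 km.
Half the transfer-orbit period gives t = π√(a_t³/μ) = 15520 s.
Converting: 15520 s ÷ 3600 s/hour = 4.31 hours.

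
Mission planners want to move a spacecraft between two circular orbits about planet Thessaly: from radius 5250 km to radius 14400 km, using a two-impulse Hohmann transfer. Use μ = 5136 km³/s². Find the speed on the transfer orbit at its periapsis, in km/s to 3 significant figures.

v = 1.20 km/s

The Hohmann ellipse has a_t = (r₁ + r₂)/2 = 9825 km.
The periapsis of the transfer ellipse is at r = 5250 km.
From the vis-viva equation, v = √[μ(2/r − 1/a_t)] = 1.197 km/s.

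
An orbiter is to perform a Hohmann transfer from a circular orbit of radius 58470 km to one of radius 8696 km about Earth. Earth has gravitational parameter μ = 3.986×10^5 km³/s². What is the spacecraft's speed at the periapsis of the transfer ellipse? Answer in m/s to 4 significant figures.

Semi-major axis of the transfer orbit: a_t = (58470 + 8696)/2 = 33583 km.
At periapsis, r = 8696 km.
From the vis-viva equation, v = √[μ(2/r − 1/a_t)] = 8.933 km/s.

v = 8933 m/s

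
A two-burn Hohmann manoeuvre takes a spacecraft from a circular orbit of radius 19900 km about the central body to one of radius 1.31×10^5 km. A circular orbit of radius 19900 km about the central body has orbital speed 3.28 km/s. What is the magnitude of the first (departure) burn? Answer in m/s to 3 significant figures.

From the circular-orbit relation v² = μ/r at r = 19900 km: μ = v²r = (3.28)² × 19900 = 2.14092×10^5 km³/s².
Transfer-ellipse semi-major axis a_t = (r₁ + r₂)/2 = (19900 + 1.310×10^5)/2 = 75450 km.
Circular speed at r = 19900 km: v_c = √(μ/r) = 3.280 km/s.
Vis-viva on the transfer ellipse at r = 19900 km gives v_t = √[μ(2/r − 1/a_t)] = 4.322 km/s.
Δv₁ = |v_t − v_c| = |4.322 − 3.280| = 1.042 km/s.

Δv₁ = 1040 m/s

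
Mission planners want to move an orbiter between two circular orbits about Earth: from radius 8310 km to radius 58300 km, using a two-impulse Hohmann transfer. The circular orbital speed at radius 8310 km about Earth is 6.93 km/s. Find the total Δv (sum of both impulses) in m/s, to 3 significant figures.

From the circular-orbit relation v² = μ/r at r = 8310 km: μ = v²r = (6.93)² × 8310 = 3.99087×10^5 km³/s².
The Hohmann ellipse has a_t = (r₁ + r₂)/2 = 33305 km.
At r₁ the circular-orbit speed is v₁ = √(μ/r₁) = 6.930 km/s.
Transfer-orbit speed at r₁ (v² = μ(2/r − 1/a)): v_p = √[μ(2/r₁ − 1/a_t)] = 9.169 km/s.
First burn Δv₁ = |v_p − v₁| = 2.239 km/s.
Circular speed at r₂: v₂ = √(μ/r₂) = 2.616 km/s.
Transfer-orbit speed at r₂: v_a = √[μ(2/r₂ − 1/a_t)] = 1.307 km/s.
Second burn Δv₂ = |v₂ − v_a| = 1.309 km/s.
Δv = Δv₁ + Δv₂ = 2.239 + 1.309 = 3.548 km/s.

Δv = 3550 m/s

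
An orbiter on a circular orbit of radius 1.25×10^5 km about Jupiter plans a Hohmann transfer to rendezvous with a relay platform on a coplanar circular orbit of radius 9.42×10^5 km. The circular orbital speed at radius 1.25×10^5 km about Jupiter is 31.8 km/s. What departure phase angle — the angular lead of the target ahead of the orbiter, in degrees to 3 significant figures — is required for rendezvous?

From the circular-orbit relation v² = μ/r at r = 1.25×10^5 km: μ = v²r = (31.8)² × 1.25×10^5 = 1.26405×10^8 km³/s².
Semi-major axis of the transfer orbit: a_t = (1.250×10^5 + 9.420×10^5)/2 = 5.335×10^5 km.
Transfer time t = π√(a_t³/μ) = 1.089×10^5 s.
The target's mean motion on its circular orbit is ω₂ = √(μ/r₂³) = 1.230×10^-5 rad/s.
Angle swept by the target during transfer: ω₂·t = 1.339 rad = 76.72°.
The orbiter traverses 180° on the transfer ellipse, so the target must lead by 180° − 76.72° = 103°.

φ = 103°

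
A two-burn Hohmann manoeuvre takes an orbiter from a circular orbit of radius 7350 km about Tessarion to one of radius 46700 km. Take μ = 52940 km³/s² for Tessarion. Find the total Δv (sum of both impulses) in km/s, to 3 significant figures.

Δv = 1.35 km/s

Transfer-ellipse semi-major axis a_t = (r₁ + r₂)/2 = (7350 + 46700)/2 = 27025 km.
At r₁ the circular-orbit speed is v₁ = √(μ/r₁) = 2.6838 km/s.
Transfer-orbit speed at r₁ (vis-viva equation): v_p = √[μ(2/r₁ − 1/a_t)] = 3.5280 km/s.
First burn Δv₁ = |v_p − v₁| = 0.8442 km/s.
Circular speed at r₂: v₂ = √(μ/r₂) = 1.06472 km/s.
Transfer-orbit speed at r₂: v_a = √[μ(2/r₂ − 1/a_t)] = 0.555257 km/s.
Second burn Δv₂ = |v₂ − v_a| = 0.5095 km/s.
Δv = Δv₁ + Δv₂ = 0.8442 + 0.5095 = 1.354 km/s.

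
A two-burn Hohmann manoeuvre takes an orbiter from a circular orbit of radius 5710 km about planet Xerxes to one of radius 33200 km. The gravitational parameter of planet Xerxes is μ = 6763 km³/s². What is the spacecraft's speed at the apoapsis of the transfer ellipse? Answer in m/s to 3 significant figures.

Transfer-ellipse semi-major axis a_t = (r₁ + r₂)/2 = (5710 + 33200)/2 = 19455 km.
At apoapsis, r = 33200 km.
Vis-viva: v = √[μ(2/r − 1/a_t)] = √[6763 × (2/33200 − 1/19455)] = 0.2445 km/s.

v = 245 m/s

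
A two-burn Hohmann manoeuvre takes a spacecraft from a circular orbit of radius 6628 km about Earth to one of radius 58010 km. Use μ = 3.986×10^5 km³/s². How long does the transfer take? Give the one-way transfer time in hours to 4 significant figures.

The Hohmann ellipse has a_t = (r₁ + r₂)/2 = 32319 km.
By Kepler's third law the transfer-orbit period is T = 2π√(a_t³/μ), so t = T/2 = 28910 s.
Converting: 28910 s ÷ 3600 s/hour = 8.031 hours.

t = 8.031 hours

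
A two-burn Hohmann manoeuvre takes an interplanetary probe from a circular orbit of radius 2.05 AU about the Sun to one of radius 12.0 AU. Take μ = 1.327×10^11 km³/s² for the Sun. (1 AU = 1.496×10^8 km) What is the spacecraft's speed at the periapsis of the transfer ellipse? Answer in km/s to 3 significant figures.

In km: r₁ = 2.05 × 1.496×10^8 = 3.0668×10^8 km; r₂ = 12.0 × 1.496×10^8 = 1.7952×10^9 km.
Semi-major axis of the transfer orbit: a_t = (3.0668×10^8 + 1.7952×10^9)/2 = 1.05094×10^9 km.
The periapsis of the transfer ellipse is at r = 3.0668×10^8 km.
Vis-viva: v = √[μ(2/r − 1/a_t)] = √[1.327×10^11 × (2/3.0668×10^8 − 1/1.05094×10^9)] = 27.19 km/s.

v = 27.2 km/s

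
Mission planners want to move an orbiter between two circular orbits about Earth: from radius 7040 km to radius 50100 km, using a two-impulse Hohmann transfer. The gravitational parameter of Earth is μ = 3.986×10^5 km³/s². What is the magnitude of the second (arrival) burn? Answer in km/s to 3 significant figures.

Semi-major axis of the transfer orbit: a_t = (7040 + 50100)/2 = 28570 km.
Circular speed at r = 50100 km: v_c = √(μ/r) = 2.82065 km/s.
Vis-viva on the transfer ellipse at r = 50100 km gives v_t = √[μ(2/r − 1/a_t)] = 1.40017 km/s.
Δv₂ = |v_t − v_c| = |1.40017 − 2.82065| = 1.420 km/s.

Δv₂ = 1.42 km/s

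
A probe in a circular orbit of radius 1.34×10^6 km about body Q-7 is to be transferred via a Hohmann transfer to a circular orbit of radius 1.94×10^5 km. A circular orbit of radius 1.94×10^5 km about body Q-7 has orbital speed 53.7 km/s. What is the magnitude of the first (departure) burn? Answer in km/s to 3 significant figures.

Δv₁ = 10.2 km/s

From the circular-orbit relation v² = μ/r at r = 1.94×10^5 km: μ = v²r = (53.7)² × 1.94×10^5 = 5.59436×10^8 km³/s².
The Hohmann ellipse has a_t = (r₁ + r₂)/2 = 7.670×10^5 km.
On the circular orbit at r = 1.340×10^6 km, v_c = √(μ/r) = 20.433 km/s.
Transfer-orbit speed at the same r (vis-viva, a = a_t): v_t = √[μ(2/r − 1/a_t)] = 10.276 km/s.
Δv₁ = |v_t − v_c| = |10.276 − 20.433| = 10.16 km/s.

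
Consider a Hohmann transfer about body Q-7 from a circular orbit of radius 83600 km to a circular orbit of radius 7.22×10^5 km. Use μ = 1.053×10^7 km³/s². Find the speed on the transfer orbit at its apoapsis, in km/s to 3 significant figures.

v = 1.74 km/s

Semi-major axis of the transfer orbit: a_t = (83600 + 7.220×10^5)/2 = 4.028×10^5 km.
The apoapsis of the transfer ellipse is at r = 7.220×10^5 km.
Applying v² = μ(2/r − 1/a_t): v = 1.740 km/s.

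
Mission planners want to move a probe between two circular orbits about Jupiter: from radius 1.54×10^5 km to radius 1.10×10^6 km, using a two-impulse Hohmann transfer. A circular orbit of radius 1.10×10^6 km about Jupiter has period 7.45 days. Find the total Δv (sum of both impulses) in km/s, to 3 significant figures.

From Kepler's third law T² = 4π²r³/μ at r = 1.10×10^6 km, T = 7.45 days = 7.45 × 86400 s = 6.4368×10^5 s: μ = 4π²r³/T² = 1.26823×10^8 km³/s².
The Hohmann ellipse has a_t = (r₁ + r₂)/2 = 6.270×10^5 km.
Circular speed at r₁: v₁ = √(μ/r₁) = √(1.26823×10^8/1.540×10^5) = 28.697 km/s.
Transfer-orbit speed at r₁ (vis-viva): v_p = √[μ(2/r₁ − 1/a_t)] = 38.010 km/s.
First burn Δv₁ = |v_p − v₁| = 9.313 km/s.
At r₂, v₂ = √(μ/r₂) = 10.737 km/s.
Transfer-orbit speed at r₂: v_a = √[μ(2/r₂ − 1/a_t)] = 5.3214 km/s.
Second burn Δv₂ = |v₂ − v_a| = 5.416 km/s.
Total Δv = Δv₁ + Δv₂ = 14.73 km/s.

Δv = 14.7 km/s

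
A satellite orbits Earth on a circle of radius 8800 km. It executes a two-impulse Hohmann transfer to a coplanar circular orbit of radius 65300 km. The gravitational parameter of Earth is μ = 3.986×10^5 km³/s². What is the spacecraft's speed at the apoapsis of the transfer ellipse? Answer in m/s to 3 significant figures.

v = 1200 m/s

Semi-major axis of the transfer orbit: a_t = (8800 + 65300)/2 = 37050 km.
The apoapsis of the transfer ellipse is at r = 65300 km.
From the vis-viva equation, v = √[μ(2/r − 1/a_t)] = 1.204 km/s.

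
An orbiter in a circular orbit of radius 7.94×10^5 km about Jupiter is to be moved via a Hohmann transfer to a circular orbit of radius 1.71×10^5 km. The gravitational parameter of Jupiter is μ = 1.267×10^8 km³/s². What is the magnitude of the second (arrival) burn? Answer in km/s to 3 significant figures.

The Hohmann ellipse has a_t = (r₁ + r₂)/2 = 4.825×10^5 km.
Circular speed at r = 1.710×10^5 km: v_c = √(μ/r) = 27.220 km/s.
Vis-viva on the transfer ellipse at r = 1.710×10^5 km gives v_t = √[μ(2/r − 1/a_t)] = 34.918 km/s.
Δv₂ = |v_t − v_c| = |34.918 − 27.220| = 7.698 km/s.

Δv₂ = 7.70 km/s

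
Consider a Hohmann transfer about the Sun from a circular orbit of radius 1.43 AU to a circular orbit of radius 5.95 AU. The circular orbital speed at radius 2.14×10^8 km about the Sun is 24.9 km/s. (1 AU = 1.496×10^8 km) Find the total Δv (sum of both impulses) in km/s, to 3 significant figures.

From the circular-orbit relation v² = μ/r at r = 2.14×10^8 km: μ = v²r = (24.9)² × 2.14×10^8 = 1.32682×10^11 km³/s².
In km: r₁ = 1.43 × 1.496×10^8 = 2.13928×10^8 km; r₂ = 5.95 × 1.496×10^8 = 8.9012×10^8 km.
Semi-major axis of the transfer orbit: a_t = (2.13928×10^8 + 8.9012×10^8)/2 = 5.52024×10^8 km.
Circular speed at r₁: v₁ = √(μ/r₁) = √(1.32682×10^11/2.13928×10^8) = 24.90 km/s.
On the transfer ellipse at r₁, vis-viva gives v_p = √[μ(2/r₁ − 1/a_t)] = 31.62 km/s.
First burn Δv₁ = |v_p − v₁| = 6.720 km/s.
At r₂, v₂ = √(μ/r₂) = 12.209 km/s.
Transfer-orbit speed at r₂: v_a = √[μ(2/r₂ − 1/a_t)] = 7.6004 km/s.
Second burn Δv₂ = |v₂ − v_a| = 4.609 km/s.
Total Δv = Δv₁ + Δv₂ = 11.33 km/s.

Δv = 11.3 km/s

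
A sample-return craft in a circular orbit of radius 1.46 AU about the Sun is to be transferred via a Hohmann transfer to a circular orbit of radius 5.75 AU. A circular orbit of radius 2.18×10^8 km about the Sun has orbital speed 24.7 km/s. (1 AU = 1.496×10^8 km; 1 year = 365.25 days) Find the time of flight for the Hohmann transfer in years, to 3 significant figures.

From the circular-orbit relation v² = μ/r at r = 2.18×10^8 km: μ = v²r = (24.7)² × 2.18×10^8 = 1.33000×10^11 km³/s².
In km: r₁ = 1.46 × 1.496×10^8 = 2.18416×10^8 km; r₂ = 5.75 × 1.496×10^8 = 8.602×10^8 km.
Semi-major axis of the transfer orbit: a_t = (2.18416×10^8 + 8.602×10^8)/2 = 5.39308×10^8 km.
Transfer time t = π√(a_t³/μ) = π√((5.39308×10^8)³ / 1.33000×10^11) = 1.079×10^8 s.
Converting: 1.079×10^8 s ÷ 3.15576×10^7 s/year (365.25 × 86400) = 3.42 years.

t = 3.42 years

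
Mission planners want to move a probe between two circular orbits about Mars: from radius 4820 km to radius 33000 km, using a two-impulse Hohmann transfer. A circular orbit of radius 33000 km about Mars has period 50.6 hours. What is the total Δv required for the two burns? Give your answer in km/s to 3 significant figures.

Δv = 1.52 km/s

From Kepler's third law T² = 4π²r³/μ at r = 33000 km, T = 50.6 hours = 50.6 × 3600 s = 1.8216×10^5 s: μ = 4π²r³/T² = 42755.8 km³/s².
Transfer-ellipse semi-major axis a_t = (r₁ + r₂)/2 = (4820 + 33000)/2 = 18910 km.
At r₁ the circular-orbit speed is v₁ = √(μ/r₁) = 2.97834 km/s.
Transfer-orbit speed at r₁ (vis-viva): v_p = √[μ(2/r₁ − 1/a_t)] = 3.93446 km/s.
First burn Δv₁ = |v_p − v₁| = 0.9561 km/s.
At r₂, v₂ = √(μ/r₂) = 1.1383 km/s.
Transfer-orbit speed at r₂: v_a = √[μ(2/r₂ − 1/a_t)] = 0.57467 km/s.
Second burn Δv₂ = |v₂ − v_a| = 0.5636 km/s.
Total Δv = Δv₁ + Δv₂ = 1.520 km/s.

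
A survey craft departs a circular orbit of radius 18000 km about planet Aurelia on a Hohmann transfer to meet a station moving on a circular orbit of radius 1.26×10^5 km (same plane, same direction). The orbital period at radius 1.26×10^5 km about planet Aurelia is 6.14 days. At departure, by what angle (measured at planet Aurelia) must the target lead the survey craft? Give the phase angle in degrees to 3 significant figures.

φ = 102°

From Kepler's third law T² = 4π²r³/μ at r = 1.26×10^5 km, T = 6.14 days = 6.14 × 86400 s = 5.30496×10^5 s: μ = 4π²r³/T² = 2.80613×10^5 km³/s².
Semi-major axis of the transfer orbit: a_t = (18000 + 1.260×10^5)/2 = 72000 km.
The half-period of the transfer ellipse is t = π√(a_t³/μ) = 1.146×10^5 s.
Target angular speed ω₂ = √(μ/r₂³) = 1.184×10^-5 rad/s.
Angle swept by the target during transfer: ω₂·t = 1.357 rad = 77.75°.
Arrival is 180° from departure on the ellipse, so φ = 180° − 77.75° = 102°.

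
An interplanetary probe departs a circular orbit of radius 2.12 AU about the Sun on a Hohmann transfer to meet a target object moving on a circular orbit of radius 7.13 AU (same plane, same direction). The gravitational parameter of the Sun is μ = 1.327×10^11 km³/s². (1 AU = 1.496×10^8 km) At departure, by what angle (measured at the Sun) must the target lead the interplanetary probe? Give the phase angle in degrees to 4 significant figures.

φ = 85.96°

In km: r₁ = 2.12 × 1.496×10^8 = 3.17152×10^8 km; r₂ = 7.13 × 1.496×10^8 = 1.066648×10^9 km.
Transfer-ellipse semi-major axis a_t = (r₁ + r₂)/2 = (3.17152×10^8 + 1.066648×10^9)/2 = 6.919×10^8 km.
The half-period of the transfer ellipse is t = π√(a_t³/μ) = 1.5696×10^8 s.
The target's mean motion on its circular orbit is ω₂ = √(μ/r₂³) = 1.0457×10^-8 rad/s.
Angle swept by the target during transfer: ω₂·t = 1.6413 rad = 94.04°.
The interplanetary probe traverses 180° on the transfer ellipse, so the target must lead by 180° − 94.04° = 85.96°.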